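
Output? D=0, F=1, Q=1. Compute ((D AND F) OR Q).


D AND F = 0&1 = 0
0 OR 1 = 1

1


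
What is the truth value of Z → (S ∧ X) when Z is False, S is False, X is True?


Z = False, S = False, X = True
Step 1: S ∧ X = False AND True = False
Step 2: Z → (False): false only when Z=True and consequent=False.
Result: True

True


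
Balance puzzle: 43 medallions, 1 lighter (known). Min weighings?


Each weighing has 3 outcomes (left heavy / balance / right heavy), so k weighings distinguish at most 3^k cases; splitting into three near-equal groups achieves this.
Need 3^k ≥ 43: 3^3 = 27 < 43 ≤ 3^4 = 81
k = ⌈log₃(43)⌉ = 4

4


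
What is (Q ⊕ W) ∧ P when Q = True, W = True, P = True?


Q = True, W = True, P = True
Step 1: Q ⊕ W = True XOR True = False
Step 2: False ∧ P = False AND True = False
XOR true when exactly one of Q,W is true; then AND with P.

False


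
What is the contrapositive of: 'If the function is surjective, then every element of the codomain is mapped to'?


Original: If the function is surjective, then every element of the codomain is mapped to
Contrapositive: If ¬Q, then ¬P
Negate Q: not (every element of the codomain is mapped to)
Negate P: not (the function is surjective)

If not (every element of the codomain is mapped to), then not (the function is surjective).


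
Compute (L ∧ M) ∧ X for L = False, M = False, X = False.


L = False, M = False, X = False
Step 1: L ∧ M = False AND False = False
Step 2: False ∧ X = False AND False = False
AND is true only when ALL operands are true.

False


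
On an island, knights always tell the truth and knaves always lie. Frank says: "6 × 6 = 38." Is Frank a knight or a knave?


Statement: "6 × 6 = 38."
Actual: 6 × 6 = 36
Claimed: 38
Statement is FALSE → Frank lies → Knave

Knave


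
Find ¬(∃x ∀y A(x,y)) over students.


Original: ∃x ∀y A(x,y)
Rule: ¬∀→∃, ¬∃→∀, negate predicate.
Negation: ∀x ∃y ¬A(x,y)

∀x ∃y ¬A(x,y)


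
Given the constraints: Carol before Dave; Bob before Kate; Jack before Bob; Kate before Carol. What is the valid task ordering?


Constraints: Carol before Dave; Bob before Kate; Jack before Bob; Kate before Carol
Method: repeatedly schedule the remaining task that has no remaining task required before it.
  Step 1: remaining {Dave, Jack, Carol, Bob, Kate}; every task except Jack still has a predecessor pending → schedule Jack.
  Step 2: remaining {Dave, Carol, Bob, Kate}; every task except Bob still has a predecessor pending → schedule Bob.
  Step 3: remaining {Dave, Carol, Kate}; every task except Kate still has a predecessor pending → schedule Kate.
  Step 4: remaining {Dave, Carol}; every task except Carol still has a predecessor pending → schedule Carol.
  Step 5: only Dave remains → schedule Dave.
Resulting order:

Jack → Bob → Kate → Carol → Dave


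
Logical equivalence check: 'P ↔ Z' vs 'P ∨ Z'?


Expression 1: P ↔ Z
Expression 2: P ∨ Z
Truth table (P Z | Expr1 Expr2):
  T T |   T     T
  T F |   F     T   ← differ
  F T |   F     T   ← differ
  F F |   T     F   ← differ
Counterexample: P=T, Z=F gives Expr1 = F but Expr2 = T, so the expressions are NOT logically equivalent.

No


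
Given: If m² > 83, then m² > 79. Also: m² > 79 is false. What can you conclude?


Modus tollens: P → Q, ¬Q ⊢ ¬P
P: m² > 83
Q: m² > 79
We have P → Q and Q is false.
By modus tollens, P must be false.

It is not the case that m² > 83


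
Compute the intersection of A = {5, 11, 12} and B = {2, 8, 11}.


A = {5, 11, 12}
B = {2, 8, 11}
Operation: intersection
Elements in both: 11

{11}


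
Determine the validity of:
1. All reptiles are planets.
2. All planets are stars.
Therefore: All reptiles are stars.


Premise 1: All reptiles are planets.
Premise 2: All planets are stars.
Conclusion: All reptiles are stars.
Barbara syllogism (AAA-1): All A are B, All B are C → All A are C.
Middle term (planets) distributed in premise 2.

Valid


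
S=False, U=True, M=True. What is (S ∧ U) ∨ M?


S = False, U = True, M = True
Expression: (S ∧ U) ∨ M
Step 1: S ∧ U = False AND True = False
Step 2: (False) ∨ M = False OR True = True

True


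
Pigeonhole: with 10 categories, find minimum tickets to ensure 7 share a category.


Pigeonhole: to guarantee k in one of n categories, need (k-1)×n + 1.
k = 7, n = 10
Minimum = (7-1) × 10 + 1 = 6 × 10 + 1

61


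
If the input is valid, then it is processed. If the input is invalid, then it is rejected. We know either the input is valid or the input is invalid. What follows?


Constructive dilemma: (P → Q) ∧ (R → S), P ∨ R ⊢ Q ∨ S
Premise 1: the input is valid → it is processed
Premise 2: the input is invalid → it is rejected
Premise 3: the input is valid ∨ the input is invalid
Case 1: Assuming the input is valid, then by Premise 1, it is processed.
Case 2: Assuming the input is invalid, then by Premise 2, it is rejected.
Since one of the input is valid or the input is invalid must hold, we get it is processed or it is rejected.

It is processed or it is rejected.


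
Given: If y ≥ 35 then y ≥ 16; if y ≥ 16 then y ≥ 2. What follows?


Hypothetical syllogism: P → Q, Q → R ⊢ P → R
Premise 1: y ≥ 35 → y ≥ 16
Premise 2: y ≥ 16 → y ≥ 2
Chain the implications: the middle term (y ≥ 16) links the two.
Conclusion: If y ≥ 35, then y ≥ 2.

If y ≥ 35, then y ≥ 2.


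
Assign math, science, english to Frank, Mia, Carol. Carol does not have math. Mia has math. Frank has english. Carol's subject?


From clues:
  Mia → math
  Frank → english
By elimination, Carol gets the remaining.

science


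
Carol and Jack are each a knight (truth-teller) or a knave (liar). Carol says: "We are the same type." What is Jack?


Carol says: "We are the same type."
Case 1: Carol is a Knight (truth-teller)
  Statement is true → they ARE the same → Jack is also a Knight
Case 2: Carol is a Knave (liar)
  Statement is false → they are NOT the same → Jack is a Knight
In both cases, Jack is a Knight.

Knight


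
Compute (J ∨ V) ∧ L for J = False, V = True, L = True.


J = False, V = True, L = True
Step 1: J ∨ V = False OR True = True
Step 2: True ∧ L = True AND True = True
OR is true when at least one operand is true; AND requires both.

True


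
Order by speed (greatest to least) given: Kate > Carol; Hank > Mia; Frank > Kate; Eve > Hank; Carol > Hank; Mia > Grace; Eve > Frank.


Constraints: Kate > Carol; Hank > Mia; Frank > Kate; Eve > Hank; Carol > Hank; Mia > Grace; Eve > Frank
Method: at each step, the next-highest is the one remaining person who never appears on the smaller side of a constraint between remaining people.
  Step 1: remaining {Kate, Grace, Hank, Frank, Eve, Carol, Mia}; on the smaller side: {Kate, Grace, Hank, Frank, Carol, Mia} → Eve is next (Eve > Hank; Eve > Frank).
  Step 2: remaining {Kate, Grace, Hank, Frank, Carol, Mia}; on the smaller side: {Kate, Grace, Hank, Carol, Mia} → Frank is next (Frank > Kate).
  Step 3: remaining {Kate, Grace, Hank, Carol, Mia}; on the smaller side: {Grace, Hank, Carol, Mia} → Kate is next (Kate > Carol).
  Step 4: remaining {Grace, Hank, Carol, Mia}; on the smaller side: {Grace, Hank, Mia} → Carol is next (Carol > Hank).
  Step 5: remaining {Grace, Hank, Mia}; on the smaller side: {Grace, Mia} → Hank is next (Hank > Mia).
  Step 6: remaining {Grace, Mia}; on the smaller side: {Grace} → Mia is next (Mia > Grace).
  Step 7: only Grace remains → lowest.
Final ranking (highest to lowest):

Eve > Frank > Kate > Carol > Hank > Mia > Grace


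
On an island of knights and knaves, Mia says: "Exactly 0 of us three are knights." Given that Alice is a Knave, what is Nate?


Mia claims exactly 0 knights among Mia, Alice, Nate.
Given: Alice is a Knave.

Case 1: Mia is a Knight (tells truth)
  Then exactly 0 of the three are knights.
  Counting Mia, Alice: 1 knight(s) so far. Need -1 more → impossible.
Case 2: Mia is a Knave (lies)
  Then the count is NOT 0.
  If Nate = Knave, count = 0 = 0 → claim would be true, contradicts lie.
  If Nate = Knight, count = 1 ≠ 0 → lie confirmed ✓

Nate is a Knight.

Knight


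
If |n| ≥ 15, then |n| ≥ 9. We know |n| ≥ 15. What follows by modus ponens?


Modus ponens: P → Q, P ⊢ Q
P: |n| ≥ 15
Q: |n| ≥ 9
We have P → Q and P is true.
By modus ponens, Q must be true.

|n| ≥ 9


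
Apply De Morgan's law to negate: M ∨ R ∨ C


De Morgan's law: ¬(P ∨ Q ∨ R) ≡ ¬P ∧ ¬Q ∧ ¬R
¬(M ∨ R ∨ C) = ¬M ∧ ¬R ∧ ¬C

¬M ∧ ¬R ∧ ¬C


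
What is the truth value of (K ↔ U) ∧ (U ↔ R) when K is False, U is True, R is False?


K = False, U = True, R = False
Step 1: K ↔ U is true when K and U have the same value. Result: False
Step 2: U ↔ R is true when U and R have the same value. Result: False
Step 3: False ∧ False = False

False


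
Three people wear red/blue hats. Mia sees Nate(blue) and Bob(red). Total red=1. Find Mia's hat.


Total red = 1, seen red = 1
Own red = 1 - 1 = 0
Mia's hat is blue.

blue


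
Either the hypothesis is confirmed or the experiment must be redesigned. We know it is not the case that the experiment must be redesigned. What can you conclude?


Disjunctive syllogism: P ∨ Q, ¬P ⊢ Q
Disjunction: the hypothesis is confirmed ∨ the experiment must be redesigned
We know it is not the case that the experiment must be redesigned.
By disjunctive syllogism, the other disjunct must be true.

The hypothesis is confirmed


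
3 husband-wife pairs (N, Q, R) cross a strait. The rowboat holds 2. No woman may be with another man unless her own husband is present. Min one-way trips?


Label couples N, Q, R (H = husband, W = wife).
Counting alone: 6 people, the rowboat carries 2 and someone must bring it back, so each round trip nets at most +1 on the far side until the last crossing → at least 9 trips. The jealousy constraint makes 9 impossible; the shortest valid schedule has 11:
1. WN+WQ →  (far: WN,WQ; near: HN,HQ,HR,WR)
2. WN ←       (far: WQ; near: HN,HQ,HR,WN,WR)
3. WN+WR →  (far: WN,WQ,WR; near: HN,HQ,HR)
4. WN ←       (far: WQ,WR; near: HN,HQ,HR,WN)
5. HQ+HR →  (far: HQ,WQ,HR,WR; near: HN,WN)
6. HQ+WQ ←  (far: HR,WR; near: HN,WN,HQ,WQ)
7. HN+HQ →  (far: HN,HQ,HR,WR; near: WN,WQ)
8. WR ←       (far: HN,HQ,HR; near: WN,WQ,WR)
9. WN+WQ →  (far: HN,WN,HQ,WQ,HR; near: WR)
10. HR ←      (far: HN,WN,HQ,WQ; near: HR,WR)
11. HR+WR → (far: all six; near: empty)
In every state each wife is either with her husband or with no other man.
Minimum trips = 11

11


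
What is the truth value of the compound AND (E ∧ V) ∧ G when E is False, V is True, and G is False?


E = False, V = True, G = False
Step 1: E ∧ V = False AND True = False
Step 2: False ∧ G = False AND False = False
AND is true only when ALL operands are true.

False


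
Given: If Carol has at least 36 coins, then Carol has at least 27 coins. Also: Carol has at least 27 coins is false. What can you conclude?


Modus tollens: P → Q, ¬Q ⊢ ¬P
P: Carol has at least 36 coins
Q: Carol has at least 27 coins
We have P → Q and Q is false.
By modus tollens, P must be false.

It is not the case that Carol has at least 36 coins


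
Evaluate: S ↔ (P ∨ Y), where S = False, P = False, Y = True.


S = False, P = False, Y = True
Step 1: P ∨ Y = False OR True = True
Step 2: S ↔ (True): true when both sides have same truth value.
Result: False ↔ True = False

False


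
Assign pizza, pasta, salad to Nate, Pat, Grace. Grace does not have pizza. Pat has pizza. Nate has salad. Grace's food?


From clues:
  Pat → pizza
  Nate → salad
By elimination, Grace gets the remaining.

pasta


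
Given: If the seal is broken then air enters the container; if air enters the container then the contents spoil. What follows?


Hypothetical syllogism: P → Q, Q → R ⊢ P → R
Premise 1: the seal is broken → air enters the container
Premise 2: air enters the container → the contents spoil
Chain the implications: the middle term (air enters the container) links the two.
Conclusion: If the seal is broken, then the contents spoil.

If the seal is broken, then the contents spoil.


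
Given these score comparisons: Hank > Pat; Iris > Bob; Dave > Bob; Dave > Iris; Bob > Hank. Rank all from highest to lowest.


Constraints: Hank > Pat; Iris > Bob; Dave > Bob; Dave > Iris; Bob > Hank
Method: at each step, the next-highest is the one remaining person who never appears on the smaller side of a constraint between remaining people.
  Step 1: remaining {Dave, Hank, Bob, Pat, Iris}; on the smaller side: {Hank, Bob, Pat, Iris} → Dave is next (Dave > Bob; Dave > Iris).
  Step 2: remaining {Hank, Bob, Pat, Iris}; on the smaller side: {Hank, Bob, Pat} → Iris is next (Iris > Bob).
  Step 3: remaining {Hank, Bob, Pat}; on the smaller side: {Hank, Pat} → Bob is next (Bob > Hank).
  Step 4: remaining {Hank, Pat}; on the smaller side: {Pat} → Hank is next (Hank > Pat).
  Step 5: only Pat remains → lowest.
Final ranking (highest to lowest):

Dave > Iris > Bob > Hank > Pat


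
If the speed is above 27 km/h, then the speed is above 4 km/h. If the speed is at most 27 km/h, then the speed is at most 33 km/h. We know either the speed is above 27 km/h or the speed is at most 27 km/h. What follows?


Constructive dilemma: (P → Q) ∧ (R → S), P ∨ R ⊢ Q ∨ S
Premise 1: the speed is above 27 km/h → the speed is above 4 km/h
Premise 2: the speed is at most 27 km/h → the speed is at most 33 km/h
Premise 3: the speed is above 27 km/h ∨ the speed is at most 27 km/h
Case 1: Assuming the speed is above 27 km/h, then by Premise 1, the speed is above 4 km/h.
Case 2: Assuming the speed is at most 27 km/h, then by Premise 2, the speed is at most 33 km/h.
Since one of the speed is above 27 km/h or the speed is at most 27 km/h must hold, we get the speed is above 4 km/h or the speed is at most 33 km/h.

The speed is above 4 km/h or the speed is at most 33 km/h.


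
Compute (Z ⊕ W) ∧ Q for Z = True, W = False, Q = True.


Z = True, W = False, Q = True
Step 1: Z ⊕ W = True XOR False = True
Step 2: True ∧ Q = True AND True = True
XOR true when exactly one of Z,W is true; then AND with Q.

True


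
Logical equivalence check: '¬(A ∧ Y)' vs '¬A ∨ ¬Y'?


Expression 1: ¬(A ∧ Y)
Expression 2: ¬A ∨ ¬Y
Truth table (A Y | Expr1 Expr2):
  T T |   F     F
  T F |   T     T
  F T |   T     T
  F F |   T     T
All 4 rows agree, so the expressions are logically equivalent.

Yes


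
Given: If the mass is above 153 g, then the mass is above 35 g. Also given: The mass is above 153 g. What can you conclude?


Modus ponens: P → Q, P ⊢ Q
P: the mass is above 153 g
Q: the mass is above 35 g
We have P → Q and P is true.
By modus ponens, Q must be true.

The mass is above 35 g


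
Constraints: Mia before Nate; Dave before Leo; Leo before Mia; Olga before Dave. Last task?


Constraints: Mia before Nate; Dave before Leo; Leo before Mia; Olga before Dave
The last task can have nothing scheduled after it, so it must never appear on the left of a 'before'.
Tasks appearing before some other task: Mia, Dave, Leo, Olga.
The only task not in that list is Nate → it is last.

Nate


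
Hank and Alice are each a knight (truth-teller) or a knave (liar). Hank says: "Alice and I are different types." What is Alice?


Hank says: "Alice and I are different types."
Case 1: Hank is a Knight (truth-teller)
  Statement is true → they ARE different → Alice is a Knave
Case 2: Hank is a Knave (liar)
  Statement is false → they are NOT different → Alice is a Knave
In both cases, Alice is a Knave.

Knave


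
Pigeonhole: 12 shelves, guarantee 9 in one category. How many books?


Pigeonhole: to guarantee k in one of n categories, need (k-1)×n + 1.
k = 9, n = 12
Minimum = (9-1) × 12 + 1 = 8 × 12 + 1

97


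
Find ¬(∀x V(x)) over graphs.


Original: ∀x V(x)
Rule: ¬∀→∃, ¬∃→∀, negate predicate.
Negation: ∃x ¬V(x)

∃x ¬V(x)


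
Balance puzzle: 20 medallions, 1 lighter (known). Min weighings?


Each weighing has 3 outcomes (left heavy / balance / right heavy), so k weighings distinguish at most 3^k cases; splitting into three near-equal groups achieves this.
Need 3^k ≥ 20: 3^2 = 9 < 20 ≤ 3^3 = 27
k = ⌈log₃(20)⌉ = 3

3


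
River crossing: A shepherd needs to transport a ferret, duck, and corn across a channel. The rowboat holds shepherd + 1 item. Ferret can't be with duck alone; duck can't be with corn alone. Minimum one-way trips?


1. shepherd+duck → 2. shepherd ← 3. shepherd+ferret → 4. shepherd+duck ← 5. shepherd+corn → 6. shepherd ← 7. shepherd+duck →
Minimum trips = 7

7


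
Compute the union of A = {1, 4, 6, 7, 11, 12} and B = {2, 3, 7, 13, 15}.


A = {1, 4, 6, 7, 11, 12}
B = {2, 3, 7, 13, 15}
Operation: union
All elements combined: 1, 2, 3, 4, 6, 7, 11, 12, 13, 15

{1, 2, 3, 4, 6, 7, 11, 12, 13, 15}


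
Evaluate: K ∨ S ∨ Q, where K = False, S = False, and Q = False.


K = False, S = False, Q = False
Step 1: K ∨ S = False OR False = False
Step 2: False ∨ Q = False OR False = False
OR is true when at least one operand is true.

False


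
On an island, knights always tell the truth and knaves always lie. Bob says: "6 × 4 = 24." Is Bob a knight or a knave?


Statement: "6 × 4 = 24."
Actual: 6 × 4 = 24
Claimed: 24
Statement is TRUE → Bob tells the truth → Knight

Knight


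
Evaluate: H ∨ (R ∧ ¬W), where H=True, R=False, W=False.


H = True, R = False, W = False
Expression: H ∨ (R ∧ ¬W)
Step 1: ¬W = NOT False = True
Step 2: R ∧ ¬W = False AND True = False
Step 3: H ∨ (False) = True OR False = True

True


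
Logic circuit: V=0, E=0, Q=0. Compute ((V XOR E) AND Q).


V XOR E = 0^0 = 0
0 AND 0 = 0

0


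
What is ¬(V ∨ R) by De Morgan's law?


De Morgan's law: ¬(P ∨ Q) ≡ ¬P ∧ ¬Q
¬(V ∨ R) = ¬V ∧ ¬R

¬V ∧ ¬R


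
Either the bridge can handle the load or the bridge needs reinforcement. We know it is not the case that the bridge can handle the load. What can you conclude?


Disjunctive syllogism: P ∨ Q, ¬P ⊢ Q
Disjunction: the bridge can handle the load ∨ the bridge needs reinforcement
We know it is not the case that the bridge can handle the load.
By disjunctive syllogism, the other disjunct must be true.

The bridge needs reinforcement


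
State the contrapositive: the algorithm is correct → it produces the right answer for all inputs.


Original: If the algorithm is correct, then it produces the right answer for all inputs
Contrapositive: If ¬Q, then ¬P
Negate Q: not (it produces the right answer for all inputs)
Negate P: not (the algorithm is correct)

If not (it produces the right answer for all inputs), then not (the algorithm is correct).


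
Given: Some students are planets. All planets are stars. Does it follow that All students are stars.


Premise 1: Some students are planets.
Premise 2: All planets are stars.
Conclusion: All students are stars.
Fallacy: illicit minor. The minor term (students) is distributed in the conclusion ('All students ...') but undistributed in its premise ('Some students are planets' doesn't cover all students).
Only 'Some students are stars' follows, not 'All'.

Invalid


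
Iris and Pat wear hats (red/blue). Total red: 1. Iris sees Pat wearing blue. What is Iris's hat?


Total red = 1, Pat = blue
Red accounted for: 0
Remaining for Iris: 1
Iris's hat is red.

red


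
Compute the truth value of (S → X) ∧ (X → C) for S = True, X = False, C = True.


S = True, X = False, C = True
Step 1: S → X is false only when S=True and X=False. Result: False
Step 2: X → C is false only when X=True and C=False. Result: True
Step 3: False ∧ True = False

False


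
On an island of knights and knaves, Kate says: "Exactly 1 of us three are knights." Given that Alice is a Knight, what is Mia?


Kate claims exactly 1 knights among Kate, Alice, Mia.
Given: Alice is a Knight.

Case 1: Kate is a Knight (tells truth)
  Then exactly 1 of the three are knights.
  Counting Kate, Alice: 2 knight(s) so far. Need -1 more → impossible.
Case 2: Kate is a Knave (lies)
  Then the count is NOT 1.
  If Mia = Knave, count = 1 = 1 → claim would be true, contradicts lie.
  If Mia = Knight, count = 2 ≠ 1 → lie confirmed ✓

Mia is a Knight.

Knight


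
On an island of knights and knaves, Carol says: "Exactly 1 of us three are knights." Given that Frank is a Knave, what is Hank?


Carol claims exactly 1 knights among Carol, Frank, Hank.
Given: Frank is a Knave.

Case 1: Carol is a Knight (tells truth)
  Then exactly 1 of the three are knights.
  Counting Carol, Frank: 1 knight(s) so far. Need 0 more → Hank = Knave.
Case 2: Carol is a Knave (lies)
  Then the count is NOT 1.
  If Hank = Knight, count = 1 = 1 → claim would be true, contradicts lie.
  If Hank = Knave, count = 0 ≠ 1 → lie confirmed ✓

Hank is a Knave.

Knave


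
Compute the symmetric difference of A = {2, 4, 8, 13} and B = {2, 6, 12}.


A = {2, 4, 8, 13}
B = {2, 6, 12}
Operation: symmetric difference
In A only: [4, 8, 13], in B only: [6, 12]

{4, 6, 8, 12, 13}


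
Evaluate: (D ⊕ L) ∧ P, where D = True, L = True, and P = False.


D = True, L = True, P = False
Step 1: D ⊕ L = True XOR True = False
Step 2: False ∧ P = False AND False = False
XOR true when exactly one of D,L is true; then AND with P.

False


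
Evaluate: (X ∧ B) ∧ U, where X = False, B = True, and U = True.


X = False, B = True, U = True
Step 1: X ∧ B = False AND True = False
Step 2: False ∧ U = False AND True = False
AND is true only when ALL operands are true.

False


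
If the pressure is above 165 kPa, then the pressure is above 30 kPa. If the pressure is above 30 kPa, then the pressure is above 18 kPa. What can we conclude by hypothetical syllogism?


Hypothetical syllogism: P → Q, Q → R ⊢ P → R
Premise 1: the pressure is above 165 kPa → the pressure is above 30 kPa
Premise 2: the pressure is above 30 kPa → the pressure is above 18 kPa
Chain the implications: the middle term (the pressure is above 30 kPa) links the two.
Conclusion: If the pressure is above 165 kPa, then the pressure is above 18 kPa.

If the pressure is above 165 kPa, then the pressure is above 18 kPa.


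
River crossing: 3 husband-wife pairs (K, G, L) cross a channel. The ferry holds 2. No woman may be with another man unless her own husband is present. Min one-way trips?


Label couples K, G, L (H = husband, W = wife).
Counting alone: 6 people, the ferry carries 2 and someone must bring it back, so each round trip nets at most +1 on the far side until the last crossing → at least 9 trips. The jealousy constraint makes 9 impossible; the shortest valid schedule has 11:
1. WK+WG →  (far: WK,WG; near: HK,HG,HL,WL)
2. WK ←       (far: WG; near: HK,HG,HL,WK,WL)
3. WK+WL →  (far: WK,WG,WL; near: HK,HG,HL)
4. WK ←       (far: WG,WL; near: HK,HG,HL,WK)
5. HG+HL →  (far: HG,WG,HL,WL; near: HK,WK)
6. HG+WG ←  (far: HL,WL; near: HK,WK,HG,WG)
7. HK+HG →  (far: HK,HG,HL,WL; near: WK,WG)
8. WL ←       (far: HK,HG,HL; near: WK,WG,WL)
9. WK+WG →  (far: HK,WK,HG,WG,HL; near: WL)
10. HL ←      (far: HK,WK,HG,WG; near: HL,WL)
11. HL+WL → (far: all six; near: empty)
In every state each wife is either with her husband or with no other man.
Minimum trips = 11

11


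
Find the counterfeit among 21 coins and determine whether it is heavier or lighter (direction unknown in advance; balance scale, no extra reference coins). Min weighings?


Let n = 21. 42 possibilities (n coins × lighter/heavier); each weighing has 3 outcomes.
Bound for k weighings: say the first weighing puts j coins on each pan. If it tips, the 2j weighed coins remain suspects (each with a known direction) and k-1 weighings give 3^(k-1) outcomes; 3^(k-1) is odd, so 2j ≤ 3^(k-1) - 1. If it balances, the n - 2j unweighed coins remain with direction unknown: 2(n - 2j) ≤ 3^(k-1) - 1 by the same parity argument. Adding, n ≤ (3^(k-1) - 1) + (3^(k-1) - 1)/2 = (3^k - 3)/2, and the classical three-group strategy achieves this (3 coins in 2 weighings, 12 in 3, 39 in 4, 120 in 5).
So we need the smallest k with (3^k - 3)/2 ≥ 21.
k = 3: (3^3 - 3)/2 = 12 < 21 ✗
k = 4: (3^4 - 3)/2 = 39 ≥ 21 ✓

4


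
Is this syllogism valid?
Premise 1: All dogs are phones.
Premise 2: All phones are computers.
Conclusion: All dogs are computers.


Premise 1: All dogs are phones.
Premise 2: All phones are computers.
Conclusion: All dogs are computers.
Barbara syllogism (AAA-1): All A are B, All B are C → All A are C.
Middle term (phones) distributed in premise 2.

Valid


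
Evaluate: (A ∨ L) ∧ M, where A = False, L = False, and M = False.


A = False, L = False, M = False
Step 1: A ∨ L = False OR False = False
Step 2: False ∧ M = False AND False = False
OR is true when at least one operand is true; AND requires both.

False


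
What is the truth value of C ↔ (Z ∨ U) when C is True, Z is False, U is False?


C = True, Z = False, U = False
Step 1: Z ∨ U = False OR False = False
Step 2: C ↔ (False): true when both sides have same truth value.
Result: True ↔ False = False

False


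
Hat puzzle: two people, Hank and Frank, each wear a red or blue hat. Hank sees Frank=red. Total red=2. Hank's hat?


Total red = 2, Frank = red
Red accounted for: 1
Remaining for Hank: 1
Hank's hat is red.

red


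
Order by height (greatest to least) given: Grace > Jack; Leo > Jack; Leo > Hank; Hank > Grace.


Constraints: Grace > Jack; Leo > Jack; Leo > Hank; Hank > Grace
Method: at each step, the next-highest is the one remaining person who never appears on the smaller side of a constraint between remaining people.
  Step 1: remaining {Leo, Jack, Hank, Grace}; on the smaller side: {Jack, Hank, Grace} → Leo is next (Leo > Jack; Leo > Hank).
  Step 2: remaining {Jack, Hank, Grace}; on the smaller side: {Jack, Grace} → Hank is next (Hank > Grace).
  Step 3: remaining {Jack, Grace}; on the smaller side: {Jack} → Grace is next (Grace > Jack).
  Step 4: only Jack remains → lowest.
Final ranking (highest to lowest):

Leo > Hank > Grace > Jack


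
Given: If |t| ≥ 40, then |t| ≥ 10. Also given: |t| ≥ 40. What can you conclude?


Modus ponens: P → Q, P ⊢ Q
P: |t| ≥ 40
Q: |t| ≥ 10
We have P → Q and P is true.
By modus ponens, Q must be true.

|t| ≥ 10


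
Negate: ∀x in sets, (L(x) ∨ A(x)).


Original: ∀x (L(x) ∨ A(x))
Rule: ¬∀→∃, ¬∃→∀, negate predicate.
Negation: ∃x (¬L(x) ∧ ¬A(x))

∃x (¬L(x) ∧ ¬A(x))


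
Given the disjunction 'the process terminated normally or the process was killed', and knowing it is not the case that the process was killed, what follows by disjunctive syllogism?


Disjunctive syllogism: P ∨ Q, ¬P ⊢ Q
Disjunction: the process terminated normally ∨ the process was killed
We know it is not the case that the process was killed.
By disjunctive syllogism, the other disjunct must be true.

The process terminated normally


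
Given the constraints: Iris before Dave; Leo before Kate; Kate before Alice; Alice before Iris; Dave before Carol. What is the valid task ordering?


Constraints: Iris before Dave; Leo before Kate; Kate before Alice; Alice before Iris; Dave before Carol
Method: repeatedly schedule the remaining task that has no remaining task required before it.
  Step 1: remaining {Alice, Iris, Dave, Leo, Carol, Kate}; every task except Leo still has a predecessor pending → schedule Leo.
  Step 2: remaining {Alice, Iris, Dave, Carol, Kate}; every task except Kate still has a predecessor pending → schedule Kate.
  Step 3: remaining {Alice, Iris, Dave, Carol}; every task except Alice still has a predecessor pending → schedule Alice.
  Step 4: remaining {Iris, Dave, Carol}; every task except Iris still has a predecessor pending → schedule Iris.
  Step 5: remaining {Dave, Carol}; every task except Dave still has a predecessor pending → schedule Dave.
  Step 6: only Carol remains → schedule Carol.
Resulting order:

Leo → Kate → Alice → Iris → Dave → Carol


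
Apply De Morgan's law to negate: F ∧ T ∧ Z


De Morgan's law: ¬(P ∧ Q ∧ R) ≡ ¬P ∨ ¬Q ∨ ¬R
¬(F ∧ T ∧ Z) = ¬F ∨ ¬T ∨ ¬Z

¬F ∨ ¬T ∨ ¬Z


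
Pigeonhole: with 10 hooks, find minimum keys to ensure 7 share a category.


Pigeonhole: to guarantee k in one of n categories, need (k-1)×n + 1.
k = 7, n = 10
Minimum = (7-1) × 10 + 1 = 6 × 10 + 1

61


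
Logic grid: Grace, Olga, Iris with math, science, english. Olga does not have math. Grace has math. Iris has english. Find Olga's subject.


From clues:
  Iris → english
  Grace → math
By elimination, Olga gets the remaining.

science


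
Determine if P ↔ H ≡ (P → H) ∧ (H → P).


Expression 1: P ↔ H
Expression 2: (P → H) ∧ (H → P)
Truth table (P H | Expr1 Expr2):
  T T |   T     T
  T F |   F     F
  F T |   F     F
  F F |   T     T
All 4 rows agree, so the expressions are logically equivalent.

Yes


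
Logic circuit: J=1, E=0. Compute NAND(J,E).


J AND E = 0
NOT(0) = 1

1


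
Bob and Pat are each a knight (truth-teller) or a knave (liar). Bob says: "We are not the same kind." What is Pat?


Bob says: "We are not the same kind."
Case 1: Bob is a Knight (truth-teller)
  Statement is true → they ARE different → Pat is a Knave
Case 2: Bob is a Knave (liar)
  Statement is false → they are NOT different → Pat is a Knave
In both cases, Pat is a Knave.

Knave


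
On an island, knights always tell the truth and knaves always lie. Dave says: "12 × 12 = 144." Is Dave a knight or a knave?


Statement: "12 × 12 = 144."
Actual: 12 × 12 = 144
Claimed: 144
Statement is TRUE → Dave tells the truth → Knight

Knight


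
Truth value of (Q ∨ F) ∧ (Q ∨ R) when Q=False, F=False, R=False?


Q = False, F = False, R = False
Expression: (Q ∨ F) ∧ (Q ∨ R)
Step 1: Q ∨ F = False OR False = False
Step 2: Q ∨ R = False OR False = False
Step 3: (False) ∧ (False) = False AND False = False

False


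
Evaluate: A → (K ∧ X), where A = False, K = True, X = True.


A = False, K = True, X = True
Step 1: K ∧ X = True AND True = True
Step 2: A → (True): false only when A=True and consequent=False.
Result: True

True


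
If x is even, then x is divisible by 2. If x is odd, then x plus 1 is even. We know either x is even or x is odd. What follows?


Constructive dilemma: (P → Q) ∧ (R → S), P ∨ R ⊢ Q ∨ S
Premise 1: x is even → x is divisible by 2
Premise 2: x is odd → x plus 1 is even
Premise 3: x is even ∨ x is odd
Case 1: Assuming x is even, then by Premise 1, x is divisible by 2.
Case 2: Assuming x is odd, then by Premise 2, x plus 1 is even.
Since one of x is even or x is odd must hold, we get x is divisible by 2 or x plus 1 is even.

x is divisible by 2 or x plus 1 is even.


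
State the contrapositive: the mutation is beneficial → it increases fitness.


Original: If the mutation is beneficial, then it increases fitness
Contrapositive: If ¬Q, then ¬P
Negate Q: not (it increases fitness)
Negate P: not (the mutation is beneficial)

If not (it increases fitness), then not (the mutation is beneficial).


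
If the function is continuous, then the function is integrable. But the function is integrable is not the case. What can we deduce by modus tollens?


Modus tollens: P → Q, ¬Q ⊢ ¬P
P: the function is continuous
Q: the function is integrable
We have P → Q and Q is false.
By modus tollens, P must be false.

It is not the case that the function is continuous


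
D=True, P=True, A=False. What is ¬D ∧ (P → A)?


D = True, P = True, A = False
Expression: ¬D ∧ (P → A)
Step 1: ¬D = NOT True = False
Step 2: P → A = True → False (false only if P=True, A=False) = False
Step 3: (False) ∧ (False) = False AND False = False

False


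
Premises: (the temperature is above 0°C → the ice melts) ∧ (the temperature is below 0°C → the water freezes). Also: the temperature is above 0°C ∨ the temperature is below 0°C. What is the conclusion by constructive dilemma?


Constructive dilemma: (P → Q) ∧ (R → S), P ∨ R ⊢ Q ∨ S
Premise 1: the temperature is above 0°C → the ice melts
Premise 2: the temperature is below 0°C → the water freezes
Premise 3: the temperature is above 0°C ∨ the temperature is below 0°C
Case 1: Assuming the temperature is above 0°C, then by Premise 1, the ice melts.
Case 2: Assuming the temperature is below 0°C, then by Premise 2, the water freezes.
Since one of the temperature is above 0°C or the temperature is below 0°C must hold, we get the ice melts or the water freezes.

The ice melts or the water freezes.


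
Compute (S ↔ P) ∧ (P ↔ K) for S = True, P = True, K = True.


S = True, P = True, K = True
Step 1: S ↔ P is true when S and P have the same value. Result: True
Step 2: P ↔ K is true when P and K have the same value. Result: True
Step 3: True ∧ True = True

True


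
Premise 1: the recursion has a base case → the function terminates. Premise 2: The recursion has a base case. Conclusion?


Modus ponens: P → Q, P ⊢ Q
P: the recursion has a base case
Q: the function terminates
We have P → Q and P is true.
By modus ponens, Q must be true.

The function terminates


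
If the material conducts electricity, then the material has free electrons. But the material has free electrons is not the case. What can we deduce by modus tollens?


Modus tollens: P → Q, ¬Q ⊢ ¬P
P: the material conducts electricity
Q: the material has free electrons
We have P → Q and Q is false.
By modus tollens, P must be false.

It is not the case that the material conducts electricity


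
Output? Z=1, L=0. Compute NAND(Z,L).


Z AND L = 0
NOT(0) = 1

1


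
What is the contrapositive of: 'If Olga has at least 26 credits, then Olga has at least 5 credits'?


Original: If Olga has at least 26 credits, then Olga has at least 5 credits
Contrapositive: If ¬Q, then ¬P
Negate Q: not (Olga has at least 5 credits)
Negate P: not (Olga has at least 26 credits)

If not (Olga has at least 5 credits), then not (Olga has at least 26 credits).


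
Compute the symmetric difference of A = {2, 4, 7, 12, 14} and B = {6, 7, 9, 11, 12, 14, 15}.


A = {2, 4, 7, 12, 14}
B = {6, 7, 9, 11, 12, 14, 15}
Operation: symmetric difference
In A only: [2, 4], in B only: [6, 9, 11, 15]

{2, 4, 6, 9, 11, 15}


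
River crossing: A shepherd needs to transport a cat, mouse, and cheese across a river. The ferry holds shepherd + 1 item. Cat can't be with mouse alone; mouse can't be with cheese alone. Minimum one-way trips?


1. shepherd+mouse → 2. shepherd ← 3. shepherd+cat → 4. shepherd+mouse ← 5. shepherd+cheese → 6. shepherd ← 7. shepherd+mouse →
Minimum trips = 7

7


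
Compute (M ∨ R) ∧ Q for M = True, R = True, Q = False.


M = True, R = True, Q = False
Step 1: M ∨ R = True OR True = True
Step 2: True ∧ Q = True AND False = False
OR is true when at least one operand is true; AND requires both.

False


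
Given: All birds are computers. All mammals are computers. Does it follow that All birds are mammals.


Premise 1: All birds are computers.
Premise 2: All mammals are computers.
Conclusion: All birds are mammals.
Fallacy: undistributed middle. computers is predicate in both.
Counterexample: birds and mammals could be disjoint subsets of computers.

Invalid


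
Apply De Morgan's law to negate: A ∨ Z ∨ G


De Morgan's law: ¬(P ∨ Q ∨ R) ≡ ¬P ∧ ¬Q ∧ ¬R
¬(A ∨ Z ∨ G) = ¬A ∧ ¬Z ∧ ¬G

¬A ∧ ¬Z ∧ ¬G


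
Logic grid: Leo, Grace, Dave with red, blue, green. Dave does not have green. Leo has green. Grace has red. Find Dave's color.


From clues:
  Grace → red
  Leo → green
By elimination, Dave gets the remaining.

blue


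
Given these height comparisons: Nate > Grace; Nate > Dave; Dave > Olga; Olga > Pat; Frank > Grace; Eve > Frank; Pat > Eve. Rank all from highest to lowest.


Constraints: Nate > Grace; Nate > Dave; Dave > Olga; Olga > Pat; Frank > Grace; Eve > Frank; Pat > Eve
Method: at each step, the next-highest is the one remaining person who never appears on the smaller side of a constraint between remaining people.
  Step 1: remaining {Dave, Nate, Eve, Olga, Pat, Grace, Frank}; on the smaller side: {Dave, Eve, Olga, Pat, Grace, Frank} → Nate is next (Nate > Grace; Nate > Dave).
  Step 2: remaining {Dave, Eve, Olga, Pat, Grace, Frank}; on the smaller side: {Eve, Olga, Pat, Grace, Frank} → Dave is next (Dave > Olga).
  Step 3: remaining {Eve, Olga, Pat, Grace, Frank}; on the smaller side: {Eve, Pat, Grace, Frank} → Olga is next (Olga > Pat).
  Step 4: remaining {Eve, Pat, Grace, Frank}; on the smaller side: {Eve, Grace, Frank} → Pat is next (Pat > Eve).
  Step 5: remaining {Eve, Grace, Frank}; on the smaller side: {Grace, Frank} → Eve is next (Eve > Frank).
  Step 6: remaining {Grace, Frank}; on the smaller side: {Grace} → Frank is next (Frank > Grace).
  Step 7: only Grace remains → lowest.
Final ranking (highest to lowest):

Nate > Dave > Olga > Pat > Eve > Frank > Grace


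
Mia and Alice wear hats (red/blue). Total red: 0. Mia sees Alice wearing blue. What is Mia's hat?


Total red = 0, Alice = blue
Red accounted for: 0
Remaining for Mia: 0
Mia's hat is blue.

blue


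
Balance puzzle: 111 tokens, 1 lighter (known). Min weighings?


Each weighing has 3 outcomes (left heavy / balance / right heavy), so k weighings distinguish at most 3^k cases; splitting into three near-equal groups achieves this.
Need 3^k ≥ 111: 3^4 = 81 < 111 ≤ 3^5 = 243
k = ⌈log₃(111)⌉ = 5

5


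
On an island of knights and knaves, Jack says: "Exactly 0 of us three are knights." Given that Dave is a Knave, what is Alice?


Jack claims exactly 0 knights among Jack, Dave, Alice.
Given: Dave is a Knave.

Case 1: Jack is a Knight (tells truth)
  Then exactly 0 of the three are knights.
  Counting Jack, Dave: 1 knight(s) so far. Need -1 more → impossible.
Case 2: Jack is a Knave (lies)
  Then the count is NOT 0.
  If Alice = Knave, count = 0 = 0 → claim would be true, contradicts lie.
  If Alice = Knight, count = 1 ≠ 0 → lie confirmed ✓

Alice is a Knight.

Knight


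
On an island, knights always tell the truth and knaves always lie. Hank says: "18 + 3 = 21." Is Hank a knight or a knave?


Statement: "18 + 3 = 21."
Actual: 18 + 3 = 21
Claimed: 21
Statement is TRUE → Hank tells the truth → Knight

Knight


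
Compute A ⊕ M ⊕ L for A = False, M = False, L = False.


A = False, M = False, L = False
Step 1: A ⊕ M = False XOR False = False
Step 2: False ⊕ L = False XOR False = False
XOR is true when an odd number of operands are true.

False


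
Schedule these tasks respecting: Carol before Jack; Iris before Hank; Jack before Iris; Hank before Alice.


Constraints: Carol before Jack; Iris before Hank; Jack before Iris; Hank before Alice
Method: repeatedly schedule the remaining task that has no remaining task required before it.
  Step 1: remaining {Iris, Hank, Carol, Alice, Jack}; every task except Carol still has a predecessor pending → schedule Carol.
  Step 2: remaining {Iris, Hank, Alice, Jack}; every task except Jack still has a predecessor pending → schedule Jack.
  Step 3: remaining {Iris, Hank, Alice}; every task except Iris still has a predecessor pending → schedule Iris.
  Step 4: remaining {Hank, Alice}; every task except Hank still has a predecessor pending → schedule Hank.
  Step 5: only Alice remains → schedule Alice.
Resulting order:

Carol → Jack → Iris → Hank → Alice


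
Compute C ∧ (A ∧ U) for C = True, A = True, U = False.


C = True, A = True, U = False
Step 1: A ∧ U = True AND False = False
Step 2: C ∧ False = True AND False = False
AND is true only when ALL operands are true.

False
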